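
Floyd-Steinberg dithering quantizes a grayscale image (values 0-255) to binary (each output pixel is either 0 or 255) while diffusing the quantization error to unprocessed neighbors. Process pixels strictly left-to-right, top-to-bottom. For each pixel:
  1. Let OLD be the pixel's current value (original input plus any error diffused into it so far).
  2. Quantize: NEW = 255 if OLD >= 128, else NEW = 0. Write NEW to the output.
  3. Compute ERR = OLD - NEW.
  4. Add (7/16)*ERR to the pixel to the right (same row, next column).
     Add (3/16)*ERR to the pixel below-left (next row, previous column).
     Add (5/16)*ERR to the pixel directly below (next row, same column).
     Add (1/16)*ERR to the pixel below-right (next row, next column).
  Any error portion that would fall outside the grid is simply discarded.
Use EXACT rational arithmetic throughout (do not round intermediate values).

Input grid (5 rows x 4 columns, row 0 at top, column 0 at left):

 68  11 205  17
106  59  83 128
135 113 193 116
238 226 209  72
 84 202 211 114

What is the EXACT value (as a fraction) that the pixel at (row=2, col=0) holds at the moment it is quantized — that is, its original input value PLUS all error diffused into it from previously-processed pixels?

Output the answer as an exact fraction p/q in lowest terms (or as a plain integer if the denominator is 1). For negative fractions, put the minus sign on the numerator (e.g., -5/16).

(0,0): OLD=68 → NEW=0, ERR=68
(0,1): OLD=163/4 → NEW=0, ERR=163/4
(0,2): OLD=14261/64 → NEW=255, ERR=-2059/64
(0,3): OLD=2995/1024 → NEW=0, ERR=2995/1024
(1,0): OLD=8633/64 → NEW=255, ERR=-7687/64
(1,1): OLD=8911/512 → NEW=0, ERR=8911/512
(1,2): OLD=1370619/16384 → NEW=0, ERR=1370619/16384
(1,3): OLD=42861261/262144 → NEW=255, ERR=-23985459/262144
(2,0): OLD=825173/8192 → NEW=0, ERR=825173/8192
Target (2,0): original=135, with diffused error = 825173/8192

Answer: 825173/8192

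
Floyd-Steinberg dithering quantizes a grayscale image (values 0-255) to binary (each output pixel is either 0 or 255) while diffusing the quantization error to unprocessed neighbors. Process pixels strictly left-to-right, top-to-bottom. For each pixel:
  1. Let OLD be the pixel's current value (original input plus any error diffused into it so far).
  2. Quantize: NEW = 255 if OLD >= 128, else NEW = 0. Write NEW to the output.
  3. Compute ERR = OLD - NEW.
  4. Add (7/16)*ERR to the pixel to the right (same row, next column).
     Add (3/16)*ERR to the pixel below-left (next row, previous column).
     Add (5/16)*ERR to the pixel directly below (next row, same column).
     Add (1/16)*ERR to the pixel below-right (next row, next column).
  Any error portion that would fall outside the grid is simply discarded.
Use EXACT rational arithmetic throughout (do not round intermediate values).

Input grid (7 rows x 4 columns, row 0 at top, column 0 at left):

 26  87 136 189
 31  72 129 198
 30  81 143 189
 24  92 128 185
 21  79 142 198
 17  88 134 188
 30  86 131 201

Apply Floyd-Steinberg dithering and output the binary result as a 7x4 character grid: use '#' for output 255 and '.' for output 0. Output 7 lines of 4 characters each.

(0,0): OLD=26 → NEW=0, ERR=26
(0,1): OLD=787/8 → NEW=0, ERR=787/8
(0,2): OLD=22917/128 → NEW=255, ERR=-9723/128
(0,3): OLD=319011/2048 → NEW=255, ERR=-203229/2048
(1,0): OLD=7369/128 → NEW=0, ERR=7369/128
(1,1): OLD=118079/1024 → NEW=0, ERR=118079/1024
(1,2): OLD=4694123/32768 → NEW=255, ERR=-3661717/32768
(1,3): OLD=59429597/524288 → NEW=0, ERR=59429597/524288
(2,0): OLD=1140517/16384 → NEW=0, ERR=1140517/16384
(2,1): OLD=68228519/524288 → NEW=255, ERR=-65464921/524288
(2,2): OLD=85890547/1048576 → NEW=0, ERR=85890547/1048576
(2,3): OLD=4249248679/16777216 → NEW=255, ERR=-28941401/16777216
(3,0): OLD=187414549/8388608 → NEW=0, ERR=187414549/8388608
(3,1): OLD=11068056971/134217728 → NEW=0, ERR=11068056971/134217728
(3,2): OLD=389870642421/2147483648 → NEW=255, ERR=-157737687819/2147483648
(3,3): OLD=5409769126963/34359738368 → NEW=255, ERR=-3351964156877/34359738368
(4,0): OLD=93294491441/2147483648 → NEW=0, ERR=93294491441/2147483648
(4,1): OLD=1913845194963/17179869184 → NEW=0, ERR=1913845194963/17179869184
(4,2): OLD=85017673390003/549755813888 → NEW=255, ERR=-55170059151437/549755813888
(4,3): OLD=1046898023705301/8796093022208 → NEW=0, ERR=1046898023705301/8796093022208
(5,0): OLD=14146239660577/274877906944 → NEW=0, ERR=14146239660577/274877906944
(5,1): OLD=1136691984751047/8796093022208 → NEW=255, ERR=-1106311735911993/8796093022208
(5,2): OLD=338175605220375/4398046511104 → NEW=0, ERR=338175605220375/4398046511104
(5,3): OLD=35544875455990427/140737488355328 → NEW=255, ERR=-343184074618213/140737488355328
(6,0): OLD=3166587788616181/140737488355328 → NEW=0, ERR=3166587788616181/140737488355328
(6,1): OLD=167023692431656579/2251799813685248 → NEW=0, ERR=167023692431656579/2251799813685248
(6,2): OLD=6454979165894891429/36028797018963968 → NEW=255, ERR=-2732364073940920411/36028797018963968
(6,3): OLD=99073121637855677571/576460752303423488 → NEW=255, ERR=-47924370199517311869/576460752303423488
Row 0: ..##
Row 1: ..#.
Row 2: .#.#
Row 3: ..##
Row 4: ..#.
Row 5: .#.#
Row 6: ..##

Answer: ..##
..#.
.#.#
..##
..#.
.#.#
..##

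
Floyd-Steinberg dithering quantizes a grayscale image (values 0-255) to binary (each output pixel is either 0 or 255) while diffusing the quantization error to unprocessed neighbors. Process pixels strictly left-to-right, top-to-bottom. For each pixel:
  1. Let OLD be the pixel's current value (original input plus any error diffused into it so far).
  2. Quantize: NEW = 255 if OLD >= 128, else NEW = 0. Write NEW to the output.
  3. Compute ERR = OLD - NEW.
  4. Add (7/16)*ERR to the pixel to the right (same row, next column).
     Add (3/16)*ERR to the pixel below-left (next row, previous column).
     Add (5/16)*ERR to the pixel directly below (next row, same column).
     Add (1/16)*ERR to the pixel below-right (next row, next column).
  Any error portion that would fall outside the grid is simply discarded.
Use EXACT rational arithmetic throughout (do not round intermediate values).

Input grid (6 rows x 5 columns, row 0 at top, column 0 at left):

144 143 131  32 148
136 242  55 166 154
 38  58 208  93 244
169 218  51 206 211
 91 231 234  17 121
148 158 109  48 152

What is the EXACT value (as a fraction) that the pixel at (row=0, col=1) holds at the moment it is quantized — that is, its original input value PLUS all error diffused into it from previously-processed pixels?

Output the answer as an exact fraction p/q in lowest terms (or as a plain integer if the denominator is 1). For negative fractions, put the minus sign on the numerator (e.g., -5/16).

(0,0): OLD=144 → NEW=255, ERR=-111
(0,1): OLD=1511/16 → NEW=0, ERR=1511/16
Target (0,1): original=143, with diffused error = 1511/16

Answer: 1511/16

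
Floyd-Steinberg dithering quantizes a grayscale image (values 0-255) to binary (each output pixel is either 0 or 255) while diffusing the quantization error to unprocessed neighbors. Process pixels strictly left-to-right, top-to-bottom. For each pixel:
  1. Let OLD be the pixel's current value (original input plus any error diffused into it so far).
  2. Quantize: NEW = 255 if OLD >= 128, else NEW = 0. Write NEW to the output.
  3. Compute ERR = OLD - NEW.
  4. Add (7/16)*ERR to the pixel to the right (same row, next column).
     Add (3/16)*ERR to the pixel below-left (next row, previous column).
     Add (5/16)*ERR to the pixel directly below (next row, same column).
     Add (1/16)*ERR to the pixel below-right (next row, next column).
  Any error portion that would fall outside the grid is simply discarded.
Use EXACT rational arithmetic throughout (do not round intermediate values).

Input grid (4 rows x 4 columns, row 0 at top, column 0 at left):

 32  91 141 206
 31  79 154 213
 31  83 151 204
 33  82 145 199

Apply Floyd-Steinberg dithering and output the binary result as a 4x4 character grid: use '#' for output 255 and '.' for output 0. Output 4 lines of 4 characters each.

Answer: ..##
..##
.#.#
..##

Derivation:
(0,0): OLD=32 → NEW=0, ERR=32
(0,1): OLD=105 → NEW=0, ERR=105
(0,2): OLD=2991/16 → NEW=255, ERR=-1089/16
(0,3): OLD=45113/256 → NEW=255, ERR=-20167/256
(1,0): OLD=971/16 → NEW=0, ERR=971/16
(1,1): OLD=16333/128 → NEW=0, ERR=16333/128
(1,2): OLD=738705/4096 → NEW=255, ERR=-305775/4096
(1,3): OLD=9926599/65536 → NEW=255, ERR=-6785081/65536
(2,0): OLD=151327/2048 → NEW=0, ERR=151327/2048
(2,1): OLD=9502597/65536 → NEW=255, ERR=-7209083/65536
(2,2): OLD=8927081/131072 → NEW=0, ERR=8927081/131072
(2,3): OLD=412672965/2097152 → NEW=255, ERR=-122100795/2097152
(3,0): OLD=37188079/1048576 → NEW=0, ERR=37188079/1048576
(3,1): OLD=1351050993/16777216 → NEW=0, ERR=1351050993/16777216
(3,2): OLD=49317885583/268435456 → NEW=255, ERR=-19133155697/268435456
(3,3): OLD=660904555113/4294967296 → NEW=255, ERR=-434312105367/4294967296
Row 0: ..##
Row 1: ..##
Row 2: .#.#
Row 3: ..##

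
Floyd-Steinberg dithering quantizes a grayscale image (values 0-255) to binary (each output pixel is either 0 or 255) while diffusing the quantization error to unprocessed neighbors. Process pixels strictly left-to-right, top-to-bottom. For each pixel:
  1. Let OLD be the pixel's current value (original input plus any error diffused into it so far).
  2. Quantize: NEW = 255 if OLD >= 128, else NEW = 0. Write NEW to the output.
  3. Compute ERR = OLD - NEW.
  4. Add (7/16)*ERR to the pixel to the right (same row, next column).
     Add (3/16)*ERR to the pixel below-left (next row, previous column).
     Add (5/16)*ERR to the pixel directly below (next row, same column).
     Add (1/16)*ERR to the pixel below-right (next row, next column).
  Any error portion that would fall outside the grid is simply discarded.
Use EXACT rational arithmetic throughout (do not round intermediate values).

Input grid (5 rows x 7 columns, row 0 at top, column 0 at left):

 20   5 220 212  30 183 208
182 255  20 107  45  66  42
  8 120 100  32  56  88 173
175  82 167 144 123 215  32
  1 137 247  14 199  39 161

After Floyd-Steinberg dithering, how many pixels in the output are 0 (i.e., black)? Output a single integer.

Answer: 18

Derivation:
(0,0): OLD=20 → NEW=0, ERR=20
(0,1): OLD=55/4 → NEW=0, ERR=55/4
(0,2): OLD=14465/64 → NEW=255, ERR=-1855/64
(0,3): OLD=204103/1024 → NEW=255, ERR=-57017/1024
(0,4): OLD=92401/16384 → NEW=0, ERR=92401/16384
(0,5): OLD=48619159/262144 → NEW=255, ERR=-18227561/262144
(0,6): OLD=744822305/4194304 → NEW=255, ERR=-324725215/4194304
(1,0): OLD=12213/64 → NEW=255, ERR=-4107/64
(1,1): OLD=116243/512 → NEW=255, ERR=-14317/512
(1,2): OLD=-178129/16384 → NEW=0, ERR=-178129/16384
(1,3): OLD=5510867/65536 → NEW=0, ERR=5510867/65536
(1,4): OLD=281161001/4194304 → NEW=0, ERR=281161001/4194304
(1,5): OLD=1994293081/33554432 → NEW=0, ERR=1994293081/33554432
(1,6): OLD=21186493463/536870912 → NEW=0, ERR=21186493463/536870912
(2,0): OLD=-141695/8192 → NEW=0, ERR=-141695/8192
(2,1): OLD=25597051/262144 → NEW=0, ERR=25597051/262144
(2,2): OLD=643159537/4194304 → NEW=255, ERR=-426387983/4194304
(2,3): OLD=862063593/33554432 → NEW=0, ERR=862063593/33554432
(2,4): OLD=28075049705/268435456 → NEW=0, ERR=28075049705/268435456
(2,5): OLD=1408056474963/8589934592 → NEW=255, ERR=-782376845997/8589934592
(2,6): OLD=20505759534453/137438953472 → NEW=255, ERR=-14541173600907/137438953472
(3,0): OLD=788123153/4194304 → NEW=255, ERR=-281424367/4194304
(3,1): OLD=2114504285/33554432 → NEW=0, ERR=2114504285/33554432
(3,2): OLD=46633033143/268435456 → NEW=255, ERR=-21818008137/268435456
(3,3): OLD=139292023897/1073741824 → NEW=255, ERR=-134512141223/1073741824
(3,4): OLD=11737877063185/137438953472 → NEW=0, ERR=11737877063185/137438953472
(3,5): OLD=231557948176227/1099511627776 → NEW=255, ERR=-48817516906653/1099511627776
(3,6): OLD=-460563845249155/17592186044416 → NEW=0, ERR=-460563845249155/17592186044416
(4,0): OLD=-4376590913/536870912 → NEW=0, ERR=-4376590913/536870912
(4,1): OLD=1148414877715/8589934592 → NEW=255, ERR=-1042018443245/8589934592
(4,2): OLD=20475432810557/137438953472 → NEW=255, ERR=-14571500324803/137438953472
(4,3): OLD=-66629568027601/1099511627776 → NEW=0, ERR=-66629568027601/1099511627776
(4,4): OLD=1609880072920333/8796093022208 → NEW=255, ERR=-633123647742707/8796093022208
(4,5): OLD=-1670851600874339/281474976710656 → NEW=0, ERR=-1670851600874339/281474976710656
(4,6): OLD=664041186852493915/4503599627370496 → NEW=255, ERR=-484376718126982565/4503599627370496
Output grid:
  Row 0: ..##.##  (3 black, running=3)
  Row 1: ##.....  (5 black, running=8)
  Row 2: ..#..##  (4 black, running=12)
  Row 3: #.##.#.  (3 black, running=15)
  Row 4: .##.#.#  (3 black, running=18)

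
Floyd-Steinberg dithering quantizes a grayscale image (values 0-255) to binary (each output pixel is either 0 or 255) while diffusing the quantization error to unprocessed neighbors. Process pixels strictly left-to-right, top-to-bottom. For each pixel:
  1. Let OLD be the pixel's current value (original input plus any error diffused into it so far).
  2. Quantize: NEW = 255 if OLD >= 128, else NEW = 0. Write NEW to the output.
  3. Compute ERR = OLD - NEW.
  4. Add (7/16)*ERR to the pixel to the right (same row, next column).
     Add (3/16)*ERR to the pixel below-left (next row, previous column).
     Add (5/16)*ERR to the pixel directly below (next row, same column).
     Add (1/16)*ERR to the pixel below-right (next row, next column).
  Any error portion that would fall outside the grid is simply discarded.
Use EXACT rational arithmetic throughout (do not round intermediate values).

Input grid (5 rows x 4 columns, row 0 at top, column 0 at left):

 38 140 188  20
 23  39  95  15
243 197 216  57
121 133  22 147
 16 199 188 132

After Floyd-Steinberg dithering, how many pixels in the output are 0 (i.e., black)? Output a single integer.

(0,0): OLD=38 → NEW=0, ERR=38
(0,1): OLD=1253/8 → NEW=255, ERR=-787/8
(0,2): OLD=18555/128 → NEW=255, ERR=-14085/128
(0,3): OLD=-57635/2048 → NEW=0, ERR=-57635/2048
(1,0): OLD=2103/128 → NEW=0, ERR=2103/128
(1,1): OLD=-2879/1024 → NEW=0, ERR=-2879/1024
(1,2): OLD=1571477/32768 → NEW=0, ERR=1571477/32768
(1,3): OLD=10648099/524288 → NEW=0, ERR=10648099/524288
(2,0): OLD=4056795/16384 → NEW=255, ERR=-121125/16384
(2,1): OLD=106381145/524288 → NEW=255, ERR=-27312295/524288
(2,2): OLD=222117709/1048576 → NEW=255, ERR=-45269171/1048576
(2,3): OLD=796185369/16777216 → NEW=0, ERR=796185369/16777216
(3,0): OLD=913704683/8388608 → NEW=0, ERR=913704683/8388608
(3,1): OLD=20913430901/134217728 → NEW=255, ERR=-13312089739/134217728
(3,2): OLD=-62795756021/2147483648 → NEW=0, ERR=-62795756021/2147483648
(3,3): OLD=5028158621901/34359738368 → NEW=255, ERR=-3733574661939/34359738368
(4,0): OLD=67519843791/2147483648 → NEW=0, ERR=67519843791/2147483648
(4,1): OLD=3145390396717/17179869184 → NEW=255, ERR=-1235476245203/17179869184
(4,2): OLD=66425146137421/549755813888 → NEW=0, ERR=66425146137421/549755813888
(4,3): OLD=1311298615396907/8796093022208 → NEW=255, ERR=-931705105266133/8796093022208
Output grid:
  Row 0: .##.  (2 black, running=2)
  Row 1: ....  (4 black, running=6)
  Row 2: ###.  (1 black, running=7)
  Row 3: .#.#  (2 black, running=9)
  Row 4: .#.#  (2 black, running=11)

Answer: 11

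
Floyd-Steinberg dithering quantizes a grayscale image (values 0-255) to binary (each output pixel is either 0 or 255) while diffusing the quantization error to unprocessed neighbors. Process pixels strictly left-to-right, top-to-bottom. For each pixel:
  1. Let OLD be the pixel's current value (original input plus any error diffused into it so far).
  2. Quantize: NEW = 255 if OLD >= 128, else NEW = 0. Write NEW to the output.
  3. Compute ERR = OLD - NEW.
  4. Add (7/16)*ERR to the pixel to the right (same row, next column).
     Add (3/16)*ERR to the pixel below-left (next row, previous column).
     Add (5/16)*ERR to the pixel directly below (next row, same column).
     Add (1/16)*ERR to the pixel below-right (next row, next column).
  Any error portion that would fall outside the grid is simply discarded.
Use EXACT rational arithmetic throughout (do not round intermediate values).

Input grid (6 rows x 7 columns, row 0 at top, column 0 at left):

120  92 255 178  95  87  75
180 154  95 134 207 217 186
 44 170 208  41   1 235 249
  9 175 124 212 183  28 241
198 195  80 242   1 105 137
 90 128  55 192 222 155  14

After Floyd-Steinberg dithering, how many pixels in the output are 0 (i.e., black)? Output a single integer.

Answer: 19

Derivation:
(0,0): OLD=120 → NEW=0, ERR=120
(0,1): OLD=289/2 → NEW=255, ERR=-221/2
(0,2): OLD=6613/32 → NEW=255, ERR=-1547/32
(0,3): OLD=80307/512 → NEW=255, ERR=-50253/512
(0,4): OLD=426469/8192 → NEW=0, ERR=426469/8192
(0,5): OLD=14388547/131072 → NEW=0, ERR=14388547/131072
(0,6): OLD=258006229/2097152 → NEW=0, ERR=258006229/2097152
(1,0): OLD=6297/32 → NEW=255, ERR=-1863/32
(1,1): OLD=23663/256 → NEW=0, ERR=23663/256
(1,2): OLD=778427/8192 → NEW=0, ERR=778427/8192
(1,3): OLD=4968943/32768 → NEW=255, ERR=-3386897/32768
(1,4): OLD=403695741/2097152 → NEW=255, ERR=-131078019/2097152
(1,5): OLD=4199022061/16777216 → NEW=255, ERR=-79168019/16777216
(1,6): OLD=61536801859/268435456 → NEW=255, ERR=-6914239421/268435456
(2,0): OLD=176693/4096 → NEW=0, ERR=176693/4096
(2,1): OLD=30400375/131072 → NEW=255, ERR=-3022985/131072
(2,2): OLD=448793573/2097152 → NEW=255, ERR=-85980187/2097152
(2,3): OLD=-251946691/16777216 → NEW=0, ERR=-251946691/16777216
(2,4): OLD=-4354953731/134217728 → NEW=0, ERR=-4354953731/134217728
(2,5): OLD=904493816111/4294967296 → NEW=255, ERR=-190722844369/4294967296
(2,6): OLD=15202683630137/68719476736 → NEW=255, ERR=-2320782937543/68719476736
(3,0): OLD=38076293/2097152 → NEW=0, ERR=38076293/2097152
(3,1): OLD=2864623553/16777216 → NEW=255, ERR=-1413566527/16777216
(3,2): OLD=9404520611/134217728 → NEW=0, ERR=9404520611/134217728
(3,3): OLD=123113179213/536870912 → NEW=255, ERR=-13788903347/536870912
(3,4): OLD=10470026172293/68719476736 → NEW=255, ERR=-7053440395387/68719476736
(3,5): OLD=-21518834931201/549755813888 → NEW=0, ERR=-21518834931201/549755813888
(3,6): OLD=1851982732252769/8796093022208 → NEW=255, ERR=-391020988410271/8796093022208
(4,0): OLD=50432572427/268435456 → NEW=255, ERR=-18018468853/268435456
(4,1): OLD=659604907759/4294967296 → NEW=255, ERR=-435611752721/4294967296
(4,2): OLD=3260192456353/68719476736 → NEW=0, ERR=3260192456353/68719476736
(4,3): OLD=131866528170427/549755813888 → NEW=255, ERR=-8321204371013/549755813888
(4,4): OLD=-205133147605647/4398046511104 → NEW=0, ERR=-205133147605647/4398046511104
(4,5): OLD=8108162080493953/140737488355328 → NEW=0, ERR=8108162080493953/140737488355328
(4,6): OLD=328463208223127511/2251799813685248 → NEW=255, ERR=-245745744266610729/2251799813685248
(5,0): OLD=3436440139837/68719476736 → NEW=0, ERR=3436440139837/68719476736
(5,1): OLD=67555739229599/549755813888 → NEW=0, ERR=67555739229599/549755813888
(5,2): OLD=503180535810713/4398046511104 → NEW=0, ERR=503180535810713/4398046511104
(5,3): OLD=8146733666167805/35184372088832 → NEW=255, ERR=-825281216484355/35184372088832
(5,4): OLD=466164638882162127/2251799813685248 → NEW=255, ERR=-108044313607576113/2251799813685248
(5,5): OLD=2317270452375987519/18014398509481984 → NEW=255, ERR=-2276401167541918401/18014398509481984
(5,6): OLD=-20691567931030667567/288230376151711744 → NEW=0, ERR=-20691567931030667567/288230376151711744
Output grid:
  Row 0: .###...  (4 black, running=4)
  Row 1: #..####  (2 black, running=6)
  Row 2: .##..##  (3 black, running=9)
  Row 3: .#.##.#  (3 black, running=12)
  Row 4: ##.#..#  (3 black, running=15)
  Row 5: ...###.  (4 black, running=19)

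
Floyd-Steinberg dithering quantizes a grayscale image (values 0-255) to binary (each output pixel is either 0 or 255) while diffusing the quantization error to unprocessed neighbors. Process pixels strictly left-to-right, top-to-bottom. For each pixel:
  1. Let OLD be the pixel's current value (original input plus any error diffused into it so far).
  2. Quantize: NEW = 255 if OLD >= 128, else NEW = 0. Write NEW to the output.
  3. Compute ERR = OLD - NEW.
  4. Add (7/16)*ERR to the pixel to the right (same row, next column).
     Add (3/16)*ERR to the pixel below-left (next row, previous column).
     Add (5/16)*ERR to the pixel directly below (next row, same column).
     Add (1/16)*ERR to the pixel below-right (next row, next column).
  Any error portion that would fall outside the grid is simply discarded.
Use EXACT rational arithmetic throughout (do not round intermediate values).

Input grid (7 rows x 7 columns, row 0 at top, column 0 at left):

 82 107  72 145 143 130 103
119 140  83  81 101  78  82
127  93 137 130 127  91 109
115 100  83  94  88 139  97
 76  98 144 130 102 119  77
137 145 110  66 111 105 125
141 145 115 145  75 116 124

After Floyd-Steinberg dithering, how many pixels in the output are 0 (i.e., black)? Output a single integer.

Answer: 28

Derivation:
(0,0): OLD=82 → NEW=0, ERR=82
(0,1): OLD=1143/8 → NEW=255, ERR=-897/8
(0,2): OLD=2937/128 → NEW=0, ERR=2937/128
(0,3): OLD=317519/2048 → NEW=255, ERR=-204721/2048
(0,4): OLD=3252777/32768 → NEW=0, ERR=3252777/32768
(0,5): OLD=90926879/524288 → NEW=255, ERR=-42766561/524288
(0,6): OLD=564660697/8388608 → NEW=0, ERR=564660697/8388608
(1,0): OLD=15821/128 → NEW=0, ERR=15821/128
(1,1): OLD=172507/1024 → NEW=255, ERR=-88613/1024
(1,2): OLD=870327/32768 → NEW=0, ERR=870327/32768
(1,3): OLD=10673035/131072 → NEW=0, ERR=10673035/131072
(1,4): OLD=1225608289/8388608 → NEW=255, ERR=-913486751/8388608
(1,5): OLD=1589971825/67108864 → NEW=0, ERR=1589971825/67108864
(1,6): OLD=116288940415/1073741824 → NEW=0, ERR=116288940415/1073741824
(2,0): OLD=2447769/16384 → NEW=255, ERR=-1730151/16384
(2,1): OLD=17019747/524288 → NEW=0, ERR=17019747/524288
(2,2): OLD=1420710249/8388608 → NEW=255, ERR=-718384791/8388608
(2,3): OLD=6658662881/67108864 → NEW=0, ERR=6658662881/67108864
(2,4): OLD=78335445585/536870912 → NEW=255, ERR=-58566636975/536870912
(2,5): OLD=1102573441211/17179869184 → NEW=0, ERR=1102573441211/17179869184
(2,6): OLD=47389853965773/274877906944 → NEW=255, ERR=-22704012304947/274877906944
(3,0): OLD=738925001/8388608 → NEW=0, ERR=738925001/8388608
(3,1): OLD=8457417941/67108864 → NEW=0, ERR=8457417941/67108864
(3,2): OLD=70870810799/536870912 → NEW=255, ERR=-66031271761/536870912
(3,3): OLD=97476231753/2147483648 → NEW=0, ERR=97476231753/2147483648
(3,4): OLD=25289600894409/274877906944 → NEW=0, ERR=25289600894409/274877906944
(3,5): OLD=389231695777579/2199023255552 → NEW=255, ERR=-171519234388181/2199023255552
(3,6): OLD=1445218360176565/35184372088832 → NEW=0, ERR=1445218360176565/35184372088832
(4,0): OLD=136533632487/1073741824 → NEW=0, ERR=136533632487/1073741824
(4,1): OLD=3014350812283/17179869184 → NEW=255, ERR=-1366515829637/17179869184
(4,2): OLD=23956332865685/274877906944 → NEW=0, ERR=23956332865685/274877906944
(4,3): OLD=421942978183415/2199023255552 → NEW=255, ERR=-138807951982345/2199023255552
(4,4): OLD=1606996141555669/17592186044416 → NEW=0, ERR=1606996141555669/17592186044416
(4,5): OLD=83340175682875061/562949953421312 → NEW=255, ERR=-60212062439559499/562949953421312
(4,6): OLD=343778450348890755/9007199254740992 → NEW=0, ERR=343778450348890755/9007199254740992
(5,0): OLD=44481416361377/274877906944 → NEW=255, ERR=-25612449909343/274877906944
(5,1): OLD=227964968443723/2199023255552 → NEW=0, ERR=227964968443723/2199023255552
(5,2): OLD=2916475570682205/17592186044416 → NEW=255, ERR=-1569531870643875/17592186044416
(5,3): OLD=4196250508586609/140737488355328 → NEW=0, ERR=4196250508586609/140737488355328
(5,4): OLD=1158242491139423387/9007199254740992 → NEW=255, ERR=-1138593318819529573/9007199254740992
(5,5): OLD=2099546948293287211/72057594037927936 → NEW=0, ERR=2099546948293287211/72057594037927936
(5,6): OLD=164856010735600896805/1152921504606846976 → NEW=255, ERR=-129138972939145082075/1152921504606846976
(6,0): OLD=4620393373482761/35184372088832 → NEW=255, ERR=-4351621509169399/35184372088832
(6,1): OLD=56708005345143133/562949953421312 → NEW=0, ERR=56708005345143133/562949953421312
(6,2): OLD=1290372890432828407/9007199254740992 → NEW=255, ERR=-1006462919526124553/9007199254740992
(6,3): OLD=5487440861417845865/72057594037927936 → NEW=0, ERR=5487440861417845865/72057594037927936
(6,4): OLD=10973073403491683347/144115188075855872 → NEW=0, ERR=10973073403491683347/144115188075855872
(6,5): OLD=2389121315382970200199/18446744073709551616 → NEW=255, ERR=-2314798423412965461881/18446744073709551616
(6,6): OLD=10601117461980467132993/295147905179352825856 → NEW=0, ERR=10601117461980467132993/295147905179352825856
Output grid:
  Row 0: .#.#.#.  (4 black, running=4)
  Row 1: .#..#..  (5 black, running=9)
  Row 2: #.#.#.#  (3 black, running=12)
  Row 3: ..#..#.  (5 black, running=17)
  Row 4: .#.#.#.  (4 black, running=21)
  Row 5: #.#.#.#  (3 black, running=24)
  Row 6: #.#..#.  (4 black, running=28)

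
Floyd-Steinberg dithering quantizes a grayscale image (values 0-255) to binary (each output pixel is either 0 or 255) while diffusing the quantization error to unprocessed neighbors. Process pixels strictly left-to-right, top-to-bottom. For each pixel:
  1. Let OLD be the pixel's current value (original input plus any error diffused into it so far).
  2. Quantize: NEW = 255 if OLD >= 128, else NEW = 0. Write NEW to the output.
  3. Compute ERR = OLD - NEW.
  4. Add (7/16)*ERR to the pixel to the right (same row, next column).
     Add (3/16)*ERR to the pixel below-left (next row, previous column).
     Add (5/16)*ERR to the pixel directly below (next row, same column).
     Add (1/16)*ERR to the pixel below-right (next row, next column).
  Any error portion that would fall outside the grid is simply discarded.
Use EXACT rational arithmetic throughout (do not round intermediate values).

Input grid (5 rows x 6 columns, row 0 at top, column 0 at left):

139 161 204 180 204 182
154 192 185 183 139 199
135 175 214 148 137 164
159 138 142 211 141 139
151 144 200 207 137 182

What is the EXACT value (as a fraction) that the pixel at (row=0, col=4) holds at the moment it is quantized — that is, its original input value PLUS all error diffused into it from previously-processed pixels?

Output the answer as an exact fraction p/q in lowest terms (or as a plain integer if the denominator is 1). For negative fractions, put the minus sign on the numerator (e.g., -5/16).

(0,0): OLD=139 → NEW=255, ERR=-116
(0,1): OLD=441/4 → NEW=0, ERR=441/4
(0,2): OLD=16143/64 → NEW=255, ERR=-177/64
(0,3): OLD=183081/1024 → NEW=255, ERR=-78039/1024
(0,4): OLD=2796063/16384 → NEW=255, ERR=-1381857/16384
Target (0,4): original=204, with diffused error = 2796063/16384

Answer: 2796063/16384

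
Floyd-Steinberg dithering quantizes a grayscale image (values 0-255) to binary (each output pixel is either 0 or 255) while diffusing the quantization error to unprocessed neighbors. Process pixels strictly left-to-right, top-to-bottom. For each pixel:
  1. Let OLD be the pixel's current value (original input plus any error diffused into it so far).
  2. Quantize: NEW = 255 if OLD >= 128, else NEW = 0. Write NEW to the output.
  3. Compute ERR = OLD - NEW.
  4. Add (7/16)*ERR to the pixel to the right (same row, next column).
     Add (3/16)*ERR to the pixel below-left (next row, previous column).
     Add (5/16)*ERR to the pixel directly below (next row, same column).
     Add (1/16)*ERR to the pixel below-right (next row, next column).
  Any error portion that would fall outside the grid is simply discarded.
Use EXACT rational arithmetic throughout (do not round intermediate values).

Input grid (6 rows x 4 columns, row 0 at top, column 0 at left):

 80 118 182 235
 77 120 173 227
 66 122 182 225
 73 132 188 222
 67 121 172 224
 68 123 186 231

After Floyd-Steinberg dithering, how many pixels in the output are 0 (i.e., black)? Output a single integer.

Answer: 9

Derivation:
(0,0): OLD=80 → NEW=0, ERR=80
(0,1): OLD=153 → NEW=255, ERR=-102
(0,2): OLD=1099/8 → NEW=255, ERR=-941/8
(0,3): OLD=23493/128 → NEW=255, ERR=-9147/128
(1,0): OLD=663/8 → NEW=0, ERR=663/8
(1,1): OLD=6869/64 → NEW=0, ERR=6869/64
(1,2): OLD=334693/2048 → NEW=255, ERR=-187547/2048
(1,3): OLD=5152851/32768 → NEW=255, ERR=-3202989/32768
(2,0): OLD=114711/1024 → NEW=0, ERR=114711/1024
(2,1): OLD=6309777/32768 → NEW=255, ERR=-2046063/32768
(2,2): OLD=468767/4096 → NEW=0, ERR=468767/4096
(2,3): OLD=125200055/524288 → NEW=255, ERR=-8493385/524288
(3,0): OLD=50488595/524288 → NEW=0, ERR=50488595/524288
(3,1): OLD=1535769941/8388608 → NEW=255, ERR=-603325099/8388608
(3,2): OLD=24878356643/134217728 → NEW=255, ERR=-9347163997/134217728
(3,3): OLD=415800246133/2147483648 → NEW=255, ERR=-131808084107/2147483648
(4,0): OLD=11221700079/134217728 → NEW=0, ERR=11221700079/134217728
(4,1): OLD=137507501185/1073741824 → NEW=255, ERR=-136296663935/1073741824
(4,2): OLD=2704073106781/34359738368 → NEW=0, ERR=2704073106781/34359738368
(4,3): OLD=129136293346587/549755813888 → NEW=255, ERR=-11051439194853/549755813888
(5,0): OLD=1208209115867/17179869184 → NEW=0, ERR=1208209115867/17179869184
(5,1): OLD=73712401041329/549755813888 → NEW=255, ERR=-66475331500111/549755813888
(5,2): OLD=160516702581639/1099511627776 → NEW=255, ERR=-119858762501241/1099511627776
(5,3): OLD=3200799586219871/17592186044416 → NEW=255, ERR=-1285207855106209/17592186044416
Output grid:
  Row 0: .###  (1 black, running=1)
  Row 1: ..##  (2 black, running=3)
  Row 2: .#.#  (2 black, running=5)
  Row 3: .###  (1 black, running=6)
  Row 4: .#.#  (2 black, running=8)
  Row 5: .###  (1 black, running=9)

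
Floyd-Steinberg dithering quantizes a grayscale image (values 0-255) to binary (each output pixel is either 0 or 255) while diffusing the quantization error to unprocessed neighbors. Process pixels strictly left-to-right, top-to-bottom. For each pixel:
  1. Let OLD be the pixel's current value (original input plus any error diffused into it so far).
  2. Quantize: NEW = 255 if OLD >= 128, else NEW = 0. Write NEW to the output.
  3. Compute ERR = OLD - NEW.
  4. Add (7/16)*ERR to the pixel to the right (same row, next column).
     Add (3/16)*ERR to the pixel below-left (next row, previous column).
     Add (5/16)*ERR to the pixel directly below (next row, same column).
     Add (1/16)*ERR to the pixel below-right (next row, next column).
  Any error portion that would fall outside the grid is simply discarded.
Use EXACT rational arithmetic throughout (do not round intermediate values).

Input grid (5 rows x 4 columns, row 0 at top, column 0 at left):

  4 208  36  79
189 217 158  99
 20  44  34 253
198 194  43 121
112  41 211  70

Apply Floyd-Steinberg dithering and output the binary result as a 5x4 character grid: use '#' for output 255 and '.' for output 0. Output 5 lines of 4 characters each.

Answer: .#..
###.
...#
##..
..#.

Derivation:
(0,0): OLD=4 → NEW=0, ERR=4
(0,1): OLD=839/4 → NEW=255, ERR=-181/4
(0,2): OLD=1037/64 → NEW=0, ERR=1037/64
(0,3): OLD=88155/1024 → NEW=0, ERR=88155/1024
(1,0): OLD=11633/64 → NEW=255, ERR=-4687/64
(1,1): OLD=89143/512 → NEW=255, ERR=-41417/512
(1,2): OLD=2309923/16384 → NEW=255, ERR=-1867997/16384
(1,3): OLD=20194149/262144 → NEW=0, ERR=20194149/262144
(2,0): OLD=-147891/8192 → NEW=0, ERR=-147891/8192
(2,1): OLD=-3966721/262144 → NEW=0, ERR=-3966721/262144
(2,2): OLD=597059/524288 → NEW=0, ERR=597059/524288
(2,3): OLD=2268662823/8388608 → NEW=255, ERR=129567783/8388608
(3,0): OLD=794909469/4194304 → NEW=255, ERR=-274638051/4194304
(3,1): OLD=10717924803/67108864 → NEW=255, ERR=-6394835517/67108864
(3,2): OLD=3883313789/1073741824 → NEW=0, ERR=3883313789/1073741824
(3,3): OLD=2190093525739/17179869184 → NEW=0, ERR=2190093525739/17179869184
(4,0): OLD=79103533657/1073741824 → NEW=0, ERR=79103533657/1073741824
(4,1): OLD=343927565547/8589934592 → NEW=0, ERR=343927565547/8589934592
(4,2): OLD=68058092070827/274877906944 → NEW=255, ERR=-2035774199893/274877906944
(4,3): OLD=469814446767133/4398046511104 → NEW=0, ERR=469814446767133/4398046511104
Row 0: .#..
Row 1: ###.
Row 2: ...#
Row 3: ##..
Row 4: ..#.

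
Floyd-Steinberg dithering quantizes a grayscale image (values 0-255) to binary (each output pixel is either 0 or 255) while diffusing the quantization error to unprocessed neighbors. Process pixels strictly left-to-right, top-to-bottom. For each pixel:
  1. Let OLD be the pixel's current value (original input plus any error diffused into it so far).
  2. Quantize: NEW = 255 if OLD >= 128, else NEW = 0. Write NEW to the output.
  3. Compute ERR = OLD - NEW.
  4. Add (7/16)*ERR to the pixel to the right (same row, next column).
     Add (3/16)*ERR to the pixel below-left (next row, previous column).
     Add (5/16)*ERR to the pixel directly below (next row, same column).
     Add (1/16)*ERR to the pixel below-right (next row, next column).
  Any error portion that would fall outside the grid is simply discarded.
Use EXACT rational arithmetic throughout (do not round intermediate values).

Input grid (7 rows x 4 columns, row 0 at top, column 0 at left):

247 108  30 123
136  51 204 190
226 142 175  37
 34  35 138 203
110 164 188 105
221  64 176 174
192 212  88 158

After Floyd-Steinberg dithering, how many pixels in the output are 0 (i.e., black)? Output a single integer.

Answer: 11

Derivation:
(0,0): OLD=247 → NEW=255, ERR=-8
(0,1): OLD=209/2 → NEW=0, ERR=209/2
(0,2): OLD=2423/32 → NEW=0, ERR=2423/32
(0,3): OLD=79937/512 → NEW=255, ERR=-50623/512
(1,0): OLD=4899/32 → NEW=255, ERR=-3261/32
(1,1): OLD=13509/256 → NEW=0, ERR=13509/256
(1,2): OLD=1955769/8192 → NEW=255, ERR=-133191/8192
(1,3): OLD=20541791/131072 → NEW=255, ERR=-12881569/131072
(2,0): OLD=835783/4096 → NEW=255, ERR=-208697/4096
(2,1): OLD=16617517/131072 → NEW=0, ERR=16617517/131072
(2,2): OLD=55117605/262144 → NEW=255, ERR=-11729115/262144
(2,3): OLD=-59992359/4194304 → NEW=0, ERR=-59992359/4194304
(3,0): OLD=87764199/2097152 → NEW=0, ERR=87764199/2097152
(3,1): OLD=2729804249/33554432 → NEW=0, ERR=2729804249/33554432
(3,2): OLD=88504449735/536870912 → NEW=255, ERR=-48397632825/536870912
(3,3): OLD=1342556955121/8589934592 → NEW=255, ERR=-847876365839/8589934592
(4,0): OLD=74266348987/536870912 → NEW=255, ERR=-62635733573/536870912
(4,1): OLD=532979107233/4294967296 → NEW=0, ERR=532979107233/4294967296
(4,2): OLD=27583620918225/137438953472 → NEW=255, ERR=-7463312217135/137438953472
(4,3): OLD=98434353042695/2199023255552 → NEW=0, ERR=98434353042695/2199023255552
(5,0): OLD=14280512337435/68719476736 → NEW=255, ERR=-3242954230245/68719476736
(5,1): OLD=142188101843085/2199023255552 → NEW=0, ERR=142188101843085/2199023255552
(5,2): OLD=111857649768697/549755813888 → NEW=255, ERR=-28330082772743/549755813888
(5,3): OLD=5701597195559279/35184372088832 → NEW=255, ERR=-3270417687092881/35184372088832
(6,0): OLD=6663091069745799/35184372088832 → NEW=255, ERR=-2308923812906361/35184372088832
(6,1): OLD=107458203124168321/562949953421312 → NEW=255, ERR=-36094034998266239/562949953421312
(6,2): OLD=274345370724270935/9007199254740992 → NEW=0, ERR=274345370724270935/9007199254740992
(6,3): OLD=20040322595427615329/144115188075855872 → NEW=255, ERR=-16709050363915632031/144115188075855872
Output grid:
  Row 0: #..#  (2 black, running=2)
  Row 1: #.##  (1 black, running=3)
  Row 2: #.#.  (2 black, running=5)
  Row 3: ..##  (2 black, running=7)
  Row 4: #.#.  (2 black, running=9)
  Row 5: #.##  (1 black, running=10)
  Row 6: ##.#  (1 black, running=11)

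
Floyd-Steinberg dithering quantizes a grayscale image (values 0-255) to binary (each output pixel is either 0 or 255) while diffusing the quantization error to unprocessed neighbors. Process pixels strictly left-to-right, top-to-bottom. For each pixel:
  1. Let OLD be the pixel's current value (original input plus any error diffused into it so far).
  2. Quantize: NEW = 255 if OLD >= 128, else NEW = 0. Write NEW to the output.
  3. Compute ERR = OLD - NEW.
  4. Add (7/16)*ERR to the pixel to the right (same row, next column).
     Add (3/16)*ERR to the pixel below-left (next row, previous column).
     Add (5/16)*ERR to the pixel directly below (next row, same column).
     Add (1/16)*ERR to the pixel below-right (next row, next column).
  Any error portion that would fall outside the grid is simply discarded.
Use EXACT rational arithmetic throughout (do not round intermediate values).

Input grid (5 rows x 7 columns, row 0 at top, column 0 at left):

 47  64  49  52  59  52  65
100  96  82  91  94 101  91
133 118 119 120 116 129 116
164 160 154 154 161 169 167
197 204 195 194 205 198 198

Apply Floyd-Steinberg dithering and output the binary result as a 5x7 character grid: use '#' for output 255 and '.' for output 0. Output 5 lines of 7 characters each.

Answer: .......
#.#.##.
.#.#..#
#.#.##.
#######

Derivation:
(0,0): OLD=47 → NEW=0, ERR=47
(0,1): OLD=1353/16 → NEW=0, ERR=1353/16
(0,2): OLD=22015/256 → NEW=0, ERR=22015/256
(0,3): OLD=367097/4096 → NEW=0, ERR=367097/4096
(0,4): OLD=6436303/65536 → NEW=0, ERR=6436303/65536
(0,5): OLD=99580073/1048576 → NEW=0, ERR=99580073/1048576
(0,6): OLD=1787579551/16777216 → NEW=0, ERR=1787579551/16777216
(1,0): OLD=33419/256 → NEW=255, ERR=-31861/256
(1,1): OLD=178253/2048 → NEW=0, ERR=178253/2048
(1,2): OLD=11078353/65536 → NEW=255, ERR=-5633327/65536
(1,3): OLD=27574909/262144 → NEW=0, ERR=27574909/262144
(1,4): OLD=3256777047/16777216 → NEW=255, ERR=-1021413033/16777216
(1,5): OLD=17469463943/134217728 → NEW=255, ERR=-16756056697/134217728
(1,6): OLD=162378046473/2147483648 → NEW=0, ERR=162378046473/2147483648
(2,0): OLD=3618463/32768 → NEW=0, ERR=3618463/32768
(2,1): OLD=177854533/1048576 → NEW=255, ERR=-89532347/1048576
(2,2): OLD=1341260559/16777216 → NEW=0, ERR=1341260559/16777216
(2,3): OLD=22959339351/134217728 → NEW=255, ERR=-11266181289/134217728
(2,4): OLD=46619248071/1073741824 → NEW=0, ERR=46619248071/1073741824
(2,5): OLD=4100984457901/34359738368 → NEW=0, ERR=4100984457901/34359738368
(2,6): OLD=101179258819723/549755813888 → NEW=255, ERR=-39008473721717/549755813888
(3,0): OLD=3061820463/16777216 → NEW=255, ERR=-1216369617/16777216
(3,1): OLD=16574466307/134217728 → NEW=0, ERR=16574466307/134217728
(3,2): OLD=227562742009/1073741824 → NEW=255, ERR=-46241423111/1073741824
(3,3): OLD=524265265247/4294967296 → NEW=0, ERR=524265265247/4294967296
(3,4): OLD=134747431544879/549755813888 → NEW=255, ERR=-5440300996561/549755813888
(3,5): OLD=841690002128253/4398046511104 → NEW=255, ERR=-279811858203267/4398046511104
(3,6): OLD=8757484331989667/70368744177664 → NEW=0, ERR=8757484331989667/70368744177664
(4,0): OLD=424122892897/2147483648 → NEW=255, ERR=-123485437343/2147483648
(4,1): OLD=7037802020589/34359738368 → NEW=255, ERR=-1723931263251/34359738368
(4,2): OLD=104561666908163/549755813888 → NEW=255, ERR=-35626065633277/549755813888
(4,3): OLD=876296422505489/4398046511104 → NEW=255, ERR=-245205437826031/4398046511104
(4,4): OLD=6094477254389795/35184372088832 → NEW=255, ERR=-2877537628262365/35184372088832
(4,5): OLD=185833800571314275/1125899906842624 → NEW=255, ERR=-101270675673554845/1125899906842624
(4,6): OLD=3486923086021685925/18014398509481984 → NEW=255, ERR=-1106748533896219995/18014398509481984
Row 0: .......
Row 1: #.#.##.
Row 2: .#.#..#
Row 3: #.#.##.
Row 4: #######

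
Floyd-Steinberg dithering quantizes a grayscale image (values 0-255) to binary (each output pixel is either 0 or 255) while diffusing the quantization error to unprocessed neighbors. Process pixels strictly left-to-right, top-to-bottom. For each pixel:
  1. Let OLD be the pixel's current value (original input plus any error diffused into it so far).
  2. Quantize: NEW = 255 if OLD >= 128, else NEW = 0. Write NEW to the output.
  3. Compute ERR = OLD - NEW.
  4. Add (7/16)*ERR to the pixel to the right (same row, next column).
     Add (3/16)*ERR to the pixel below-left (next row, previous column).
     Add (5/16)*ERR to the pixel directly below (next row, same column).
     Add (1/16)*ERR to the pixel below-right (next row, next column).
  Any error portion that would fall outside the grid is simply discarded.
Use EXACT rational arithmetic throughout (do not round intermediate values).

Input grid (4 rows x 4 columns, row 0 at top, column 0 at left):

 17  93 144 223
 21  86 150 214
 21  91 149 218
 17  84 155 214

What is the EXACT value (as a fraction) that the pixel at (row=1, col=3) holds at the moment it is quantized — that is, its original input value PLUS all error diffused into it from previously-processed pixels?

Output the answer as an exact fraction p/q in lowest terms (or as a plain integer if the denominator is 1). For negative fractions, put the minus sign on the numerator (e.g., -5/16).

Answer: 164936169/1048576

Derivation:
(0,0): OLD=17 → NEW=0, ERR=17
(0,1): OLD=1607/16 → NEW=0, ERR=1607/16
(0,2): OLD=48113/256 → NEW=255, ERR=-17167/256
(0,3): OLD=793239/4096 → NEW=255, ERR=-251241/4096
(1,0): OLD=11557/256 → NEW=0, ERR=11557/256
(1,1): OLD=257283/2048 → NEW=0, ERR=257283/2048
(1,2): OLD=11716671/65536 → NEW=255, ERR=-4995009/65536
(1,3): OLD=164936169/1048576 → NEW=255, ERR=-102450711/1048576
Target (1,3): original=214, with diffused error = 164936169/1048576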